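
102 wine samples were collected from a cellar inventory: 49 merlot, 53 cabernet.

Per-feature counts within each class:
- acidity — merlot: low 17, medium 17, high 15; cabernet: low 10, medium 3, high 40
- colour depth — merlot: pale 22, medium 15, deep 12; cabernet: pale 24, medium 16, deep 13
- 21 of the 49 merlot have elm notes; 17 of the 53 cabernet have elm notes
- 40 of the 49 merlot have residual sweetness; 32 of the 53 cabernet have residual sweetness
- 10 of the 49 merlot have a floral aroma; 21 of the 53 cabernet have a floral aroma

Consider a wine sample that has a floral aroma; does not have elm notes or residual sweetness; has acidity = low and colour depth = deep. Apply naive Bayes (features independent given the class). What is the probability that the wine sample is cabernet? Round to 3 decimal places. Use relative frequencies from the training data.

0.746

merlot: (49/102) × (17/49) × (12/49) × (28/49) × (9/49) × (10/49) ≈ 0.000874271
cabernet: (53/102) × (10/53) × (13/53) × (36/53) × (21/53) × (21/53) ≈ 0.00256437
P(cabernet | x) = 0.00256437 / 0.003438641 ≈ 0.746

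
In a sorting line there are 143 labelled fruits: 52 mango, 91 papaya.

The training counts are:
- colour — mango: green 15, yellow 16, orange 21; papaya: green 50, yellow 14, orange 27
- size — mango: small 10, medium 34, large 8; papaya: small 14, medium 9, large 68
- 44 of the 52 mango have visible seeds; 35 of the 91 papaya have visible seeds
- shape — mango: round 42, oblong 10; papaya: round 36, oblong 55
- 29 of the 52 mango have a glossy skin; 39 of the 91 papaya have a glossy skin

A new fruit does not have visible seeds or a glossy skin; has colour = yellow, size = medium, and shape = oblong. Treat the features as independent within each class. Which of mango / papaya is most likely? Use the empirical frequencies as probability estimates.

papaya

mango: (52/143) × (16/52) × (34/52) × (8/52) × (10/52) × (23/52) ≈ 0.000957342
papaya: (91/143) × (14/91) × (9/91) × (56/91) × (55/91) × (52/91) ≈ 0.00205789
Highest score → papaya.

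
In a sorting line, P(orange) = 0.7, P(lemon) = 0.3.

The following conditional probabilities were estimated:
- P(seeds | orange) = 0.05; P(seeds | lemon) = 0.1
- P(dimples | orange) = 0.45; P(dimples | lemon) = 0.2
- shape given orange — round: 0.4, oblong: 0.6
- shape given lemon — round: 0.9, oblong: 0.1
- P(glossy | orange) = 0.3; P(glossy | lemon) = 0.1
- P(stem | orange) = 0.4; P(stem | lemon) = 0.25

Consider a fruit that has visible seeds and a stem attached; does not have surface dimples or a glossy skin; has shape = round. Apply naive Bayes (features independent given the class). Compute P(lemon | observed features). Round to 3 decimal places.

0.693

orange: 0.7 × 0.05 × (1−0.45) × 0.4 × (1−0.3) × 0.4 = 0.002156
lemon: 0.3 × 0.1 × (1−0.2) × 0.9 × (1−0.1) × 0.25 = 0.00486
P(lemon | x) = 0.00486 / 0.007016 ≈ 0.693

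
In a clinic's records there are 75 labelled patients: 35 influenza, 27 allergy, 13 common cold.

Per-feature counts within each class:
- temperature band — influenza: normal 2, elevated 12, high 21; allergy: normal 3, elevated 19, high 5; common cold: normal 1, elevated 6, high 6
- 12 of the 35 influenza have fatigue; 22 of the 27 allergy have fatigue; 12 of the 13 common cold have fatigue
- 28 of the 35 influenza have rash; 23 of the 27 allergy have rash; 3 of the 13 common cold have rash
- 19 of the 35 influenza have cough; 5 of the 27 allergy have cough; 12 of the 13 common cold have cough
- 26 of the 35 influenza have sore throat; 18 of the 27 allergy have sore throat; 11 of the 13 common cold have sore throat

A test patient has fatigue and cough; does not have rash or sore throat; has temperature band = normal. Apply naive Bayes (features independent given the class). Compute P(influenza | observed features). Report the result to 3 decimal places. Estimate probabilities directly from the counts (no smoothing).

0.134

influenza: (35/75) × (2/35) × (12/35) × (7/35) × (19/35) × (9/35) ≈ 0.000255254
allergy: (27/75) × (3/27) × (22/27) × (4/27) × (5/27) × (9/27) ≈ 0.000298058
common cold: (13/75) × (1/13) × (12/13) × (10/13) × (12/13) × (2/13) ≈ 0.00134449
P(influenza | x) = 0.000255254 / 0.001897802 ≈ 0.134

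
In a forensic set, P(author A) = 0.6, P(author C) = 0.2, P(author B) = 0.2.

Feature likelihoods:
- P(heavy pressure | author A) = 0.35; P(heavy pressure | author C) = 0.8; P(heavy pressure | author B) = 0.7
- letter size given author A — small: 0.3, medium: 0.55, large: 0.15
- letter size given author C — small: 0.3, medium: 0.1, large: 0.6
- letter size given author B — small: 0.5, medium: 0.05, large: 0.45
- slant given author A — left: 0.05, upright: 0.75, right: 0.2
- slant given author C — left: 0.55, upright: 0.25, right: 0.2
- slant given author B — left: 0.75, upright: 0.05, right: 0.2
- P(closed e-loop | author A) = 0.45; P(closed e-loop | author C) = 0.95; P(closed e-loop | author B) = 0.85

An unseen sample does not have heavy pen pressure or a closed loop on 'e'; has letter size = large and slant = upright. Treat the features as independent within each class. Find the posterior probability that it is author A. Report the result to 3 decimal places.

author A: 0.6 × (1−0.35) × 0.15 × 0.75 × (1−0.45) = 0.02413125
author C: 0.2 × (1−0.8) × 0.6 × 0.25 × (1−0.95) = 0.0003
author B: 0.2 × (1−0.7) × 0.45 × 0.05 × (1−0.85) = 0.0002025
P(author A | x) = 0.02413125 / 0.02463375 ≈ 0.980

0.980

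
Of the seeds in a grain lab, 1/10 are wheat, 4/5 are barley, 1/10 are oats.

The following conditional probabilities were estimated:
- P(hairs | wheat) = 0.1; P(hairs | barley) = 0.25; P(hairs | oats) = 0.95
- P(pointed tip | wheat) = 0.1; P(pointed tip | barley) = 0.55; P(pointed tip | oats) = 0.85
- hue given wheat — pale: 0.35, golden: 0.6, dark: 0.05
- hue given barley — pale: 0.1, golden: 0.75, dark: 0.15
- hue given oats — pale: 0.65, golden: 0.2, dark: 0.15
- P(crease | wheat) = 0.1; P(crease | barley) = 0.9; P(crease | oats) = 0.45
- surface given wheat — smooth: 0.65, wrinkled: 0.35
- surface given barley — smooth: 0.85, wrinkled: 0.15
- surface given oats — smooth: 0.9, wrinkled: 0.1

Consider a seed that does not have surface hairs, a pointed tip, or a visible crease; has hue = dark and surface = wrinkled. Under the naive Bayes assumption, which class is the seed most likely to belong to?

wheat

wheat: 0.1 × (1−0.1) × (1−0.1) × 0.05 × (1−0.1) × 0.35 = 0.00127575
barley: 0.8 × (1−0.25) × (1−0.55) × 0.15 × (1−0.9) × 0.15 = 0.0006075
oats: 0.1 × (1−0.95) × (1−0.85) × 0.15 × (1−0.45) × 0.1 = 0.0000061875
Highest score → wheat.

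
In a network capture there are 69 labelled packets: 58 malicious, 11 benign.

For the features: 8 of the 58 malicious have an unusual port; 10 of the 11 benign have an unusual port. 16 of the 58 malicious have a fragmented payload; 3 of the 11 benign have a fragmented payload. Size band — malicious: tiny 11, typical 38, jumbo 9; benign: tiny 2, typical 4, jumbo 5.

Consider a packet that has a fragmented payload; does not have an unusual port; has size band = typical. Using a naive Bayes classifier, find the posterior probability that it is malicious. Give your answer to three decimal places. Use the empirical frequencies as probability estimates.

0.989

malicious: (58/69) × (50/58) × (16/58) × (38/58) ≈ 0.130969
benign: (11/69) × (1/11) × (3/11) × (4/11) ≈ 0.0014373
P(malicious | x) = 0.130969 / 0.1324063 ≈ 0.989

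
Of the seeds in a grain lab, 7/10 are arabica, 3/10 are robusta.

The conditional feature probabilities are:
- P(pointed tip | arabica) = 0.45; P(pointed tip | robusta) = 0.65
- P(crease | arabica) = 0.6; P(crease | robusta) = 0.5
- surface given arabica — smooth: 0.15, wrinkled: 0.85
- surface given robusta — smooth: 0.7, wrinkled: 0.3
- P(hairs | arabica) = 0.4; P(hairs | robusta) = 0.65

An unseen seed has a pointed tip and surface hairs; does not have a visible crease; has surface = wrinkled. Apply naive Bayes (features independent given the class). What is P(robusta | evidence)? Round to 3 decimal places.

arabica: 0.7 × 0.45 × (1−0.6) × 0.85 × 0.4 = 0.04284
robusta: 0.3 × 0.65 × (1−0.5) × 0.3 × 0.65 = 0.0190125
P(robusta | x) = 0.0190125 / 0.0618525 ≈ 0.307

0.307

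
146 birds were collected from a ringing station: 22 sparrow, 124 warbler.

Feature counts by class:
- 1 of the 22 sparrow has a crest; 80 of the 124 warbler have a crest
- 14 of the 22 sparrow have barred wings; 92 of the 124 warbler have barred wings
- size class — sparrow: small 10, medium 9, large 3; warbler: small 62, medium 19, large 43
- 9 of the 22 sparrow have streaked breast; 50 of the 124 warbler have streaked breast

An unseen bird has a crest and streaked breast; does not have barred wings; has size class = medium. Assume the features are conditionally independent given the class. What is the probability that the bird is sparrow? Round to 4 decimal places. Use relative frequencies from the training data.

0.0455

sparrow: (22/146) × (1/22) × (8/22) × (9/22) × (9/22) ≈ 0.000416825
warbler: (124/146) × (80/124) × (32/124) × (19/124) × (50/124) ≈ 0.00873666
P(sparrow | x) = 0.000416825 / 0.009153485 ≈ 0.0455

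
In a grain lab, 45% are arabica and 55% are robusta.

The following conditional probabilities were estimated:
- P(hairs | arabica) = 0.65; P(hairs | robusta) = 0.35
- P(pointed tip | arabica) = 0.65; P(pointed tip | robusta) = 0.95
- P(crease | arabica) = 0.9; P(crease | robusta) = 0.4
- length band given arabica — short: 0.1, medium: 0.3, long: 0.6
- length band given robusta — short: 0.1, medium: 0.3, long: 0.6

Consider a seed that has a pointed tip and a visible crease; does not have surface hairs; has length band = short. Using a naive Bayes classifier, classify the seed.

robusta

arabica: 0.45 × (1−0.65) × 0.65 × 0.9 × 0.1 = 0.00921375
robusta: 0.55 × (1−0.35) × 0.95 × 0.4 × 0.1 = 0.013585
Highest score → robusta.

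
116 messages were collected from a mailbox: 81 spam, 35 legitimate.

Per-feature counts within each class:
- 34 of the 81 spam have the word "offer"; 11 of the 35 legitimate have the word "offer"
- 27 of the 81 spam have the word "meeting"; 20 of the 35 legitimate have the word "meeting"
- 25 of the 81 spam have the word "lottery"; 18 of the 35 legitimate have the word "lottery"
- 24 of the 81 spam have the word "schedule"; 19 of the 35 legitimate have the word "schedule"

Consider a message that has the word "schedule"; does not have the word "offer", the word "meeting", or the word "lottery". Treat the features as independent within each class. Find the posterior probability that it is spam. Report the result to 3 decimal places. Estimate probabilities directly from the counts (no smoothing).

0.703

spam: (81/116) × (47/81) × (54/81) × (56/81) × (24/81) ≈ 0.0553322
legitimate: (35/116) × (24/35) × (15/35) × (17/35) × (19/35) ≈ 0.0233799
P(spam | x) = 0.0553322 / 0.0787121 ≈ 0.703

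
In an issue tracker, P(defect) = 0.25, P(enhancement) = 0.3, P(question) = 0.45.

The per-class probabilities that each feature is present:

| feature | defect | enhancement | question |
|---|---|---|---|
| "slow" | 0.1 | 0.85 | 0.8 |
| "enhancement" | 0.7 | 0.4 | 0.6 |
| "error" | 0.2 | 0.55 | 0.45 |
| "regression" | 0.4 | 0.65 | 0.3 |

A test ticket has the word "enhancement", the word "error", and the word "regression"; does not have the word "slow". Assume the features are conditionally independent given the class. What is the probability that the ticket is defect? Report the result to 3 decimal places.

0.479

defect: 0.25 × (1−0.1) × 0.7 × 0.2 × 0.4 = 0.0126
enhancement: 0.3 × (1−0.85) × 0.4 × 0.55 × 0.65 = 0.006435
question: 0.45 × (1−0.8) × 0.6 × 0.45 × 0.3 = 0.00729
P(defect | x) = 0.0126 / 0.026325 ≈ 0.479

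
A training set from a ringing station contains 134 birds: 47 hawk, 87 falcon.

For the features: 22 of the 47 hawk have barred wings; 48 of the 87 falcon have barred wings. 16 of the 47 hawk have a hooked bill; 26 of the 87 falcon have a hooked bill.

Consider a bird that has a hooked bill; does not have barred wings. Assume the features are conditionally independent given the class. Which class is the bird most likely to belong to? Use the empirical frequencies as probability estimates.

falcon

hawk: (47/134) × (25/47) × (16/47) ≈ 0.0635122
falcon: (87/134) × (39/87) × (26/87) ≈ 0.0869789
Highest score → falcon.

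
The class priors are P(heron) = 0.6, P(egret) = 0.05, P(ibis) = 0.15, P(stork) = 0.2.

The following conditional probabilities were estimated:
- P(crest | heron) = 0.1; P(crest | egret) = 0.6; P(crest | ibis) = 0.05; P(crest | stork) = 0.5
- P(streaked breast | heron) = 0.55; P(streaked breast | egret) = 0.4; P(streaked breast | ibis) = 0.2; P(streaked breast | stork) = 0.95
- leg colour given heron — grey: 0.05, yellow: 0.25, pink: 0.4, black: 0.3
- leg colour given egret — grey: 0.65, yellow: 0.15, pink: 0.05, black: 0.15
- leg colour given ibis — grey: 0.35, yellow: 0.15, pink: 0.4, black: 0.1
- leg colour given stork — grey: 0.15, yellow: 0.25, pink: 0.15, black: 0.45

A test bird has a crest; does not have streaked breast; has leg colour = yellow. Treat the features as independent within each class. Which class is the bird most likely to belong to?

heron

heron: 0.6 × 0.1 × (1−0.55) × 0.25 = 0.00675
egret: 0.05 × 0.6 × (1−0.4) × 0.15 = 0.0027
ibis: 0.15 × 0.05 × (1−0.2) × 0.15 = 0.0009
stork: 0.2 × 0.5 × (1−0.95) × 0.25 = 0.00125
Highest score → heron.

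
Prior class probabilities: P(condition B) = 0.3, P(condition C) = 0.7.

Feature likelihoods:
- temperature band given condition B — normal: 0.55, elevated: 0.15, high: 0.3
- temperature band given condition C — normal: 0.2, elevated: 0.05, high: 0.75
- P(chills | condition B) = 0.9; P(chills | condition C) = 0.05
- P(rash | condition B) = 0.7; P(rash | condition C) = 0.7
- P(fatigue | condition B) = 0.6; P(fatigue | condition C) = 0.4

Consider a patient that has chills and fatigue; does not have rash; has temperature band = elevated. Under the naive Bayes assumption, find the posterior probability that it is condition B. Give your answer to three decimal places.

0.972

condition B: 0.3 × 0.15 × 0.9 × (1−0.7) × 0.6 = 0.00729
condition C: 0.7 × 0.05 × 0.05 × (1−0.7) × 0.4 = 0.00021
P(condition B | x) = 0.00729 / 0.0075 ≈ 0.972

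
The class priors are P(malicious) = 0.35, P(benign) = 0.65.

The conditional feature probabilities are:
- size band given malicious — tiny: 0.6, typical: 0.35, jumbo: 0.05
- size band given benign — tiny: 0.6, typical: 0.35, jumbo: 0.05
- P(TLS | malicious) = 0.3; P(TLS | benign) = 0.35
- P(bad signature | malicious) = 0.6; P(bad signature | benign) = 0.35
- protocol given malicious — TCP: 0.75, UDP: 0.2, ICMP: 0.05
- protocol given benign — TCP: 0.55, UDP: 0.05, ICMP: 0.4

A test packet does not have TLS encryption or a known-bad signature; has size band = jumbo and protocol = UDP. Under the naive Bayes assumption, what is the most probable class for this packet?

malicious: 0.35 × 0.05 × (1−0.3) × (1−0.6) × 0.2 = 0.00098
benign: 0.65 × 0.05 × (1−0.35) × (1−0.35) × 0.05 = 0.0006865625
Highest score → malicious.

malicious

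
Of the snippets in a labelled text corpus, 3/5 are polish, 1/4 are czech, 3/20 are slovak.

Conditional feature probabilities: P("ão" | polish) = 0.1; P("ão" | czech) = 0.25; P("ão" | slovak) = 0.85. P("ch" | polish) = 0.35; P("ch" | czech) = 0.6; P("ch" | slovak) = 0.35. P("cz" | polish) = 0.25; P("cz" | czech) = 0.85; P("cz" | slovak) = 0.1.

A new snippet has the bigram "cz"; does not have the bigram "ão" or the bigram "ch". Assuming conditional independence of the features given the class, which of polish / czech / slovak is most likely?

polish: 0.6 × (1−0.1) × (1−0.35) × 0.25 = 0.08775
czech: 0.25 × (1−0.25) × (1−0.6) × 0.85 = 0.06375
slovak: 0.15 × (1−0.85) × (1−0.35) × 0.1 = 0.0014625
Highest score → polish.

polish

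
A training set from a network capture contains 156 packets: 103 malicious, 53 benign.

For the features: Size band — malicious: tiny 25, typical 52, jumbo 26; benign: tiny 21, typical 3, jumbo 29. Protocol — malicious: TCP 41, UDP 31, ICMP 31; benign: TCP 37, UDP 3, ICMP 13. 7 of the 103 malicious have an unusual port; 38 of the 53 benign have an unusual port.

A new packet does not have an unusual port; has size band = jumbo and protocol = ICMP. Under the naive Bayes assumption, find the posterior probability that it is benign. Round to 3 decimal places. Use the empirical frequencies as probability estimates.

malicious: (103/156) × (26/103) × (31/103) × (96/103) ≈ 0.0467528
benign: (53/156) × (29/53) × (13/53) × (15/53) ≈ 0.0129049
P(benign | x) = 0.0129049 / 0.0596577 ≈ 0.216

0.216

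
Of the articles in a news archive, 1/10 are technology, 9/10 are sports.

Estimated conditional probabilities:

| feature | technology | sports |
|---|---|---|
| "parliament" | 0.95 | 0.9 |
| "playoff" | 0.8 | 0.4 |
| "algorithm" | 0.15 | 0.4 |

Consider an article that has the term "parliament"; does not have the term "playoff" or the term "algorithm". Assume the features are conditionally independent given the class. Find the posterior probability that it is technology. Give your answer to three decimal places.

0.052

technology: 0.1 × 0.95 × (1−0.8) × (1−0.15) = 0.01615
sports: 0.9 × 0.9 × (1−0.4) × (1−0.4) = 0.2916
P(technology | x) = 0.01615 / 0.30775 ≈ 0.052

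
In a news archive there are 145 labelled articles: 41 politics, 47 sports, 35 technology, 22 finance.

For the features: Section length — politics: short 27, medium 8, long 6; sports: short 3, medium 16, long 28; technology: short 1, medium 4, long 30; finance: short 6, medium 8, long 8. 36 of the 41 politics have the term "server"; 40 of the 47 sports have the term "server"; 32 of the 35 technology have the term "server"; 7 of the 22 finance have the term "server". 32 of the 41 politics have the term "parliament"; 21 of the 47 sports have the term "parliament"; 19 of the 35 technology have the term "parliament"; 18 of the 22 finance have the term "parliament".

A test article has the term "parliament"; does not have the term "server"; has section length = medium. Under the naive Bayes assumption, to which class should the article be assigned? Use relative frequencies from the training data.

politics: (41/145) × (8/41) × (5/41) × (32/41) ≈ 0.00525139
sports: (47/145) × (16/47) × (7/47) × (21/47) ≈ 0.007343
technology: (35/145) × (4/35) × (3/35) × (19/35) ≈ 0.0012836
finance: (22/145) × (8/22) × (15/22) × (18/22) ≈ 0.030778
Highest score → finance.

finance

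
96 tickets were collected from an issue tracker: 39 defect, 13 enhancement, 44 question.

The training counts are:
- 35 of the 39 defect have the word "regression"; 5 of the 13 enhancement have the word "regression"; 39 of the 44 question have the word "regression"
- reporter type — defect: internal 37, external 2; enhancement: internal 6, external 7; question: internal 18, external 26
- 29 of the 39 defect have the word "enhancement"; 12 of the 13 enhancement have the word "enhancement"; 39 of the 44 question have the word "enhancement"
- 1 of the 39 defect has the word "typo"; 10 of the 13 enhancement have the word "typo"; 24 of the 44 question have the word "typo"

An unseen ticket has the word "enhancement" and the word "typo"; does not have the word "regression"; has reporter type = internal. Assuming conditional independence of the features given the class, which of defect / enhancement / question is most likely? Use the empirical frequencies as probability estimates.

enhancement

defect: (39/96) × (4/39) × (37/39) × (29/39) × (1/39) ≈ 0.000753693
enhancement: (13/96) × (8/13) × (6/13) × (12/13) × (10/13) ≈ 0.02731
question: (44/96) × (5/44) × (18/44) × (39/44) × (24/44) ≈ 0.0103012
Highest score → enhancement.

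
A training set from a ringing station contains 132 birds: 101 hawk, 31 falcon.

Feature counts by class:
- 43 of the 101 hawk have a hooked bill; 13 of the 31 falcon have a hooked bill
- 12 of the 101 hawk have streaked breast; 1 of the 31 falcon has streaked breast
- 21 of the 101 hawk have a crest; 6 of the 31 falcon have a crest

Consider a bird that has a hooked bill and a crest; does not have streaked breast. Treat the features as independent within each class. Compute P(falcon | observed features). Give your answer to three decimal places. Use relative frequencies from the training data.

0.236

hawk: (101/132) × (43/101) × (89/101) × (21/101) ≈ 0.0596844
falcon: (31/132) × (13/31) × (30/31) × (6/31) ≈ 0.0184467
P(falcon | x) = 0.0184467 / 0.0781311 ≈ 0.236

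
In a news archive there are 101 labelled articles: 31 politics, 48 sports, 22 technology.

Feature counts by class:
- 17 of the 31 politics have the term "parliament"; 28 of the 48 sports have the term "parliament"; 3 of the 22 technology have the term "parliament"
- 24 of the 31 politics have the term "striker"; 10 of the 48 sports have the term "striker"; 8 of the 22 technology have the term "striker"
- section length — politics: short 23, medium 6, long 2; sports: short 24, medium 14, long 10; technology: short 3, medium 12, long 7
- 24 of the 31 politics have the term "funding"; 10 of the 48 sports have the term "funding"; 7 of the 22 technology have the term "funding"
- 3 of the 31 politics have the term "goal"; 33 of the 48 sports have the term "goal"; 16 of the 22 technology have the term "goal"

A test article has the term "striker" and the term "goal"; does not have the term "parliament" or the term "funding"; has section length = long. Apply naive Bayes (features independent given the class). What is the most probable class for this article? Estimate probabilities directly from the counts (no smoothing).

politics: (31/101) × (14/31) × (24/31) × (2/31) × (7/31) × (3/31) ≈ 0.000151294
sports: (48/101) × (20/48) × (10/48) × (10/48) × (38/48) × (33/48) ≈ 0.0046778
technology: (22/101) × (19/22) × (8/22) × (7/22) × (15/22) × (16/22) ≈ 0.010793
Highest score → technology.

technology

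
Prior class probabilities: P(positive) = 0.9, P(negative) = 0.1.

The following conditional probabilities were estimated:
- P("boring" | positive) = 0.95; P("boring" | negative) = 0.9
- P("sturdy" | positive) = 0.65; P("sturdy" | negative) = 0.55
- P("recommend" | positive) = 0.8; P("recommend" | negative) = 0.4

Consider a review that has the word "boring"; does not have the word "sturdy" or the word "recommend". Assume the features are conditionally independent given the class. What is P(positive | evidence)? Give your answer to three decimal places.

positive: 0.9 × 0.95 × (1−0.65) × (1−0.8) = 0.05985
negative: 0.1 × 0.9 × (1−0.55) × (1−0.4) = 0.0243
P(positive | x) = 0.05985 / 0.08415 ≈ 0.711

0.711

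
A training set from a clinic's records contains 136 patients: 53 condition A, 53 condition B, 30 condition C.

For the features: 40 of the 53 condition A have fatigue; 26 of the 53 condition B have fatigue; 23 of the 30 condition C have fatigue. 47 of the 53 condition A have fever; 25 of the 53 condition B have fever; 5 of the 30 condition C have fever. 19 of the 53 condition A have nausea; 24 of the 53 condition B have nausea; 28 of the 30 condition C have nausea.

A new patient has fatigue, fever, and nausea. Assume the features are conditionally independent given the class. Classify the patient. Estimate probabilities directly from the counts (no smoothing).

condition A: (53/136) × (40/53) × (47/53) × (19/53) ≈ 0.093502
condition B: (53/136) × (26/53) × (25/53) × (24/53) ≈ 0.0408351
condition C: (30/136) × (23/30) × (5/30) × (28/30) ≈ 0.0263072
Highest score → condition A.

condition A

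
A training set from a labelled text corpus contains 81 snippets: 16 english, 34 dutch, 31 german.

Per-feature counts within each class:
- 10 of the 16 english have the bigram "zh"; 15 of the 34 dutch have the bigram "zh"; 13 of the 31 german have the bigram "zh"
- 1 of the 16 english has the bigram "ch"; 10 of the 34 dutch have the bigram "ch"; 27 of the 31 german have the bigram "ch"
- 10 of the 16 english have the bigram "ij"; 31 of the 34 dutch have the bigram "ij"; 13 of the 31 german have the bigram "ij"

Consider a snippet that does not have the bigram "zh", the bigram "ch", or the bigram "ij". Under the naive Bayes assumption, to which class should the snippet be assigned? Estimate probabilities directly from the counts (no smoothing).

english: (16/81) × (6/16) × (15/16) × (6/16) ≈ 0.0260417
dutch: (34/81) × (19/34) × (24/34) × (3/34) ≈ 0.0146098
german: (31/81) × (18/31) × (4/31) × (18/31) ≈ 0.0166493
Highest score → english.

english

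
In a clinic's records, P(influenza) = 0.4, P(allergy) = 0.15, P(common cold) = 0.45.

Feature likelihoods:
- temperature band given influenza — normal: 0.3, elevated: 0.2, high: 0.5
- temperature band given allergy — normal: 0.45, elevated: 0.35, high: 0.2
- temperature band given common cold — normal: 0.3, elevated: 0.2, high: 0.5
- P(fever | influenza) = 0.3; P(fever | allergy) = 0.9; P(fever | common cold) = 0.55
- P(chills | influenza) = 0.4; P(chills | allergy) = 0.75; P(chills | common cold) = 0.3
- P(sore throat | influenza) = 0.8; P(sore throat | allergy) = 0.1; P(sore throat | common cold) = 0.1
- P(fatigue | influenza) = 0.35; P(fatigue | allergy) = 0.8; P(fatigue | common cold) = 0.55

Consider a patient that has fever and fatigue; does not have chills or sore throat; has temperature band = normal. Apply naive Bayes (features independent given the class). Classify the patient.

influenza: 0.4 × 0.3 × 0.3 × (1−0.4) × (1−0.8) × 0.35 = 0.001512
allergy: 0.15 × 0.45 × 0.9 × (1−0.75) × (1−0.1) × 0.8 = 0.010935
common cold: 0.45 × 0.3 × 0.55 × (1−0.3) × (1−0.1) × 0.55 = 0.025727625
Highest score → common cold.

common cold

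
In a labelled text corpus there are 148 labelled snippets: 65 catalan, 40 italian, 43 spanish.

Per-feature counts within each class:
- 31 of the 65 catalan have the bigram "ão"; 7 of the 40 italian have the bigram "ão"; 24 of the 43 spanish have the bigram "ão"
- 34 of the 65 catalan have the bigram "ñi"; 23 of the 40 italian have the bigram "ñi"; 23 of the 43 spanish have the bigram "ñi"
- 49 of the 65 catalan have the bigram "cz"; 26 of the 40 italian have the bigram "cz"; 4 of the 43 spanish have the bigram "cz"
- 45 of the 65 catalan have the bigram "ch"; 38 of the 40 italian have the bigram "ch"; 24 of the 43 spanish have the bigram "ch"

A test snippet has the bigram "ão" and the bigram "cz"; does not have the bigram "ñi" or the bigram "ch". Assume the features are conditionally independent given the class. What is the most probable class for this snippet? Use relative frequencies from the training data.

catalan: (65/148) × (31/65) × (31/65) × (49/65) × (20/65) ≈ 0.0231712
italian: (40/148) × (7/40) × (17/40) × (26/40) × (2/40) ≈ 0.000653294
spanish: (43/148) × (24/43) × (20/43) × (4/43) × (19/43) ≈ 0.00310019
Highest score → catalan.

catalan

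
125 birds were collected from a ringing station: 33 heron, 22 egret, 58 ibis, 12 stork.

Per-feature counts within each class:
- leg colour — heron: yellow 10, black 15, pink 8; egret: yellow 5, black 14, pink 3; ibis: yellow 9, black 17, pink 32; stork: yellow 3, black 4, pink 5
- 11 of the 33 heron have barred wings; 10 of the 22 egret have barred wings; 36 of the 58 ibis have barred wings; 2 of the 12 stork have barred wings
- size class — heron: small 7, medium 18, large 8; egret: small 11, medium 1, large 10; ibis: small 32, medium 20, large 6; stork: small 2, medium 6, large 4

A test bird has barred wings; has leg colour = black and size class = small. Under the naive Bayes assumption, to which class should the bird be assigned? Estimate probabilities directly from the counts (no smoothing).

ibis

heron: (33/125) × (15/33) × (11/33) × (7/33) ≈ 0.00848485
egret: (22/125) × (14/22) × (10/22) × (11/22) ≈ 0.0254545
ibis: (58/125) × (17/58) × (36/58) × (32/58) ≈ 0.0465731
stork: (12/125) × (4/12) × (2/12) × (2/12) ≈ 0.000888889
Highest score → ibis.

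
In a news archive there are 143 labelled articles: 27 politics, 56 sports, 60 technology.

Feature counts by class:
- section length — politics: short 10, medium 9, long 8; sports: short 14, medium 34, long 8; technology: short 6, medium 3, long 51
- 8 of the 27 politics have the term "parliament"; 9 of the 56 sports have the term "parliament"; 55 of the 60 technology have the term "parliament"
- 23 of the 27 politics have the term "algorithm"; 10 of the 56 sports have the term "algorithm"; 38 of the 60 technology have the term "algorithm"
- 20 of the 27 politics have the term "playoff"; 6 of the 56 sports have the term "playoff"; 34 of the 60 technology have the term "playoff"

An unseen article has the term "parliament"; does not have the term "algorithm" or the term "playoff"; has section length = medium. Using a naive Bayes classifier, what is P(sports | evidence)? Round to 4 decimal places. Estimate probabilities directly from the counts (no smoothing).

politics: (27/143) × (9/27) × (8/27) × (4/27) × (7/27) ≈ 0.000716248
sports: (56/143) × (34/56) × (9/56) × (46/56) × (50/56) ≈ 0.0280252
technology: (60/143) × (3/60) × (55/60) × (22/60) × (26/60) ≈ 0.00305556
P(sports | x) = 0.0280252 / 0.031797008 ≈ 0.8814

0.8814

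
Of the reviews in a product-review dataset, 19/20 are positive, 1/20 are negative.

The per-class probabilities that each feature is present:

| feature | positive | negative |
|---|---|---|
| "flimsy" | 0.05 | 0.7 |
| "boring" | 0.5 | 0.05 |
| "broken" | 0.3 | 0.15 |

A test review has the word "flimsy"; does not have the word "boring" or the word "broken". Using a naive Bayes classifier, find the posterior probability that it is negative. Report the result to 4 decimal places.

0.6296

positive: 0.95 × 0.05 × (1−0.5) × (1−0.3) = 0.016625
negative: 0.05 × 0.7 × (1−0.05) × (1−0.15) = 0.0282625
P(negative | x) = 0.0282625 / 0.0448875 ≈ 0.6296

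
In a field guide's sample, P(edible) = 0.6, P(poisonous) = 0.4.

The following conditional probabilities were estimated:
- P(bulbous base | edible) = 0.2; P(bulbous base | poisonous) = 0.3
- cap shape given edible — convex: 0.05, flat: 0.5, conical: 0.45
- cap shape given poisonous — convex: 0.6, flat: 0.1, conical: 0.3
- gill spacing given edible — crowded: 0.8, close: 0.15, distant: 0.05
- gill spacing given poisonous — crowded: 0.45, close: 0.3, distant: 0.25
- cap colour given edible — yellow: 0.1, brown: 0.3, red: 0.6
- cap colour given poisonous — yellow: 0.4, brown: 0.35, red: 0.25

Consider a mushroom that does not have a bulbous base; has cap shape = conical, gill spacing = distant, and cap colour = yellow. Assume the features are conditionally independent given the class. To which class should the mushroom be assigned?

poisonous

edible: 0.6 × (1−0.2) × 0.45 × 0.05 × 0.1 = 0.00108
poisonous: 0.4 × (1−0.3) × 0.3 × 0.25 × 0.4 = 0.0084
Highest score → poisonous.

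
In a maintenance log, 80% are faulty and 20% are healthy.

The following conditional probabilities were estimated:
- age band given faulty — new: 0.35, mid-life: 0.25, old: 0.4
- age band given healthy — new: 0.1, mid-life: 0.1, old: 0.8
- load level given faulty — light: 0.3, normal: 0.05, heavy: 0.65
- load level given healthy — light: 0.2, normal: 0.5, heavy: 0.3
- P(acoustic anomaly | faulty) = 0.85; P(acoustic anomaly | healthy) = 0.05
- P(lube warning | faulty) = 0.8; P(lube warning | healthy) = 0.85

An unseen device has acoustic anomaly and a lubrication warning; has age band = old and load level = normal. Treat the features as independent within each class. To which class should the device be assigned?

faulty

faulty: 0.8 × 0.4 × 0.05 × 0.85 × 0.8 = 0.01088
healthy: 0.2 × 0.8 × 0.5 × 0.05 × 0.85 = 0.0034
Highest score → faulty.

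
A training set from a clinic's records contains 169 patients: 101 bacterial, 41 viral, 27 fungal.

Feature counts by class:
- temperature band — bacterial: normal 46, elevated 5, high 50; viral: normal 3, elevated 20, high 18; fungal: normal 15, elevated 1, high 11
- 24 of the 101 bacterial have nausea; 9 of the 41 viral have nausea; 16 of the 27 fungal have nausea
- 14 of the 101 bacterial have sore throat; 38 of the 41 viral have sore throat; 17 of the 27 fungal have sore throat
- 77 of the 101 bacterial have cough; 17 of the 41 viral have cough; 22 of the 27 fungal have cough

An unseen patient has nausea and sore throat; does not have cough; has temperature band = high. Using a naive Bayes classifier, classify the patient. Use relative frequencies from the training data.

viral

bacterial: (101/169) × (50/101) × (24/101) × (14/101) × (24/101) ≈ 0.00231563
viral: (41/169) × (18/41) × (9/41) × (38/41) × (24/41) ≈ 0.0126844
fungal: (27/169) × (11/27) × (16/27) × (17/27) × (5/27) ≈ 0.00449732
Highest score → viral.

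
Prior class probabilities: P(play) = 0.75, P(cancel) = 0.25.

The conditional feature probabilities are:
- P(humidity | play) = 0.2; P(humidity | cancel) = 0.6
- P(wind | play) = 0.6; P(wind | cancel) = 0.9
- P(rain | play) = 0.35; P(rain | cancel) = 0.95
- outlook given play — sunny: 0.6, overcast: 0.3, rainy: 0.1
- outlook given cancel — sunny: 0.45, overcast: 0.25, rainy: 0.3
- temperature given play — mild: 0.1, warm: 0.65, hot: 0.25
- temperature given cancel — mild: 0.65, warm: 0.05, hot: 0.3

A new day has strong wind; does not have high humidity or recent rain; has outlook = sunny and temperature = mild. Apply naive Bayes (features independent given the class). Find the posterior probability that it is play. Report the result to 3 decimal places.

0.914

play: 0.75 × (1−0.2) × 0.6 × (1−0.35) × 0.6 × 0.1 = 0.01404
cancel: 0.25 × (1−0.6) × 0.9 × (1−0.95) × 0.45 × 0.65 = 0.00131625
P(play | x) = 0.01404 / 0.01535625 ≈ 0.914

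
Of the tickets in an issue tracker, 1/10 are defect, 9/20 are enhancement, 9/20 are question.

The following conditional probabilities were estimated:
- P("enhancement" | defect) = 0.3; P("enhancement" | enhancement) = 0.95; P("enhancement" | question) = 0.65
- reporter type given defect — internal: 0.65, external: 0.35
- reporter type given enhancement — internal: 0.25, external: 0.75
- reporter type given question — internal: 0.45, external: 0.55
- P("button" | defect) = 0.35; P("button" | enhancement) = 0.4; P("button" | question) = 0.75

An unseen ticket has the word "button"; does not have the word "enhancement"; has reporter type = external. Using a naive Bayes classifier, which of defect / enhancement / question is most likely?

question

defect: 0.1 × (1−0.3) × 0.35 × 0.35 = 0.008575
enhancement: 0.45 × (1−0.95) × 0.75 × 0.4 = 0.00675
question: 0.45 × (1−0.65) × 0.55 × 0.75 = 0.06496875
Highest score → question.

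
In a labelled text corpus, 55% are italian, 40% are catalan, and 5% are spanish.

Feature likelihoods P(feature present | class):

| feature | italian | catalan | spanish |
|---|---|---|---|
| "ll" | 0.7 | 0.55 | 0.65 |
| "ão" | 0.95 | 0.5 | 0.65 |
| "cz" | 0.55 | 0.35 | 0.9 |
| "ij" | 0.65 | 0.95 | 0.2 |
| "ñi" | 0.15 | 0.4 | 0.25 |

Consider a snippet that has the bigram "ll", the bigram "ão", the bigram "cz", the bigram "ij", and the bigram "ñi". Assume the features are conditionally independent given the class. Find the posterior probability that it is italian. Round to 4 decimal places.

0.5573

italian: 0.55 × 0.7 × 0.95 × 0.55 × 0.65 × 0.15 = 0.01961334375
catalan: 0.4 × 0.55 × 0.5 × 0.35 × 0.95 × 0.4 = 0.01463
spanish: 0.05 × 0.65 × 0.65 × 0.9 × 0.2 × 0.25 = 0.000950625
P(italian | x) = 0.01961334375 / 0.03519396875 ≈ 0.5573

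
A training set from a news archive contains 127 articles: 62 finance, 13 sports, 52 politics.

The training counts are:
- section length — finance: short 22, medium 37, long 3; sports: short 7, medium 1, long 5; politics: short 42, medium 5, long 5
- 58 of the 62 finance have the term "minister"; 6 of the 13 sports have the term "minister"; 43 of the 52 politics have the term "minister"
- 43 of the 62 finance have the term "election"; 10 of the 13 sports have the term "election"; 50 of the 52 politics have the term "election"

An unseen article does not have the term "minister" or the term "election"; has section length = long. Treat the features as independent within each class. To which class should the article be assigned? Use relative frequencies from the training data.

sports

finance: (62/127) × (3/62) × (4/62) × (19/62) ≈ 0.000467033
sports: (13/127) × (5/13) × (7/13) × (3/13) ≈ 0.00489214
politics: (52/127) × (5/52) × (9/52) × (2/52) ≈ 0.000262079
Highest score → sports.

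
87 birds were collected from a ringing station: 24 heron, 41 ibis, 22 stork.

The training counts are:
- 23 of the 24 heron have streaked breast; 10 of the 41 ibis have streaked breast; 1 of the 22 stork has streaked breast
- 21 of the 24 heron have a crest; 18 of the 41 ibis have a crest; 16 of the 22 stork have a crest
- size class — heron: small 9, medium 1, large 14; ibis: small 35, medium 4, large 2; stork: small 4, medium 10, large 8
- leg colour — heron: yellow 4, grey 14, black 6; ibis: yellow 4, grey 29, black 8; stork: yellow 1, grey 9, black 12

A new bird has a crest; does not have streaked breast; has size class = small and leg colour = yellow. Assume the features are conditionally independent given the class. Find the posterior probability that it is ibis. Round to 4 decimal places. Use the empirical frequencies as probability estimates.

0.8624

heron: (24/87) × (1/24) × (21/24) × (9/24) × (4/24) ≈ 0.000628592
ibis: (41/87) × (31/41) × (18/41) × (35/41) × (4/41) ≈ 0.0130284
stork: (22/87) × (21/22) × (16/22) × (4/22) × (1/22) ≈ 0.00145081
P(ibis | x) = 0.0130284 / 0.015107802 ≈ 0.8624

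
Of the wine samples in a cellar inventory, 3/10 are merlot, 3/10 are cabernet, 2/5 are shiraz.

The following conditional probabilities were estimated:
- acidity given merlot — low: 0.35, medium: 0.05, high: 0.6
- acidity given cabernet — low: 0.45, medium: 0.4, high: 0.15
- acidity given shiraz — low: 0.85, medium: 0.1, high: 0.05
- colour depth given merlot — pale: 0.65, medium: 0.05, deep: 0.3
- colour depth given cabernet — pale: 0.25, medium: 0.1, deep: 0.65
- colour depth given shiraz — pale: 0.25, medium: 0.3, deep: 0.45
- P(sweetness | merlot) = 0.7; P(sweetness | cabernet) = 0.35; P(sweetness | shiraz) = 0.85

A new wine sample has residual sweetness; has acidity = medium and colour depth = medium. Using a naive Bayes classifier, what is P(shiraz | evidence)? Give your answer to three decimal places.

0.683

merlot: 0.3 × 0.05 × 0.05 × 0.7 = 0.000525
cabernet: 0.3 × 0.4 × 0.1 × 0.35 = 0.0042
shiraz: 0.4 × 0.1 × 0.3 × 0.85 = 0.0102
P(shiraz | x) = 0.0102 / 0.014925 ≈ 0.683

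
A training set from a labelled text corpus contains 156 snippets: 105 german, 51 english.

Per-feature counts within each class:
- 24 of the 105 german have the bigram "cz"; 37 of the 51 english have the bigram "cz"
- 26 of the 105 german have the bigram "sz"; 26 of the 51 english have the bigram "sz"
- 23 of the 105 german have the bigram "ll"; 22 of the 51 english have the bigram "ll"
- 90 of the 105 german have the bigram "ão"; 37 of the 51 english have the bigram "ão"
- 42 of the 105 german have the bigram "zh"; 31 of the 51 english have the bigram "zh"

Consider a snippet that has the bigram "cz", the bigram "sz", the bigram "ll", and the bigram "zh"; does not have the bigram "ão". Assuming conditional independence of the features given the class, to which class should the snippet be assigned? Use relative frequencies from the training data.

german: (105/156) × (24/105) × (26/105) × (23/105) × (15/105) × (42/105) ≈ 0.000476838
english: (51/156) × (37/51) × (26/51) × (22/51) × (14/51) × (31/51) ≈ 0.00870326
Highest score → english.

english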